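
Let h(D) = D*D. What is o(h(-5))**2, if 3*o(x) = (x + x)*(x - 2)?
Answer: 1322500/9 ≈ 1.4694e+5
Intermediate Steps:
h(D) = D**2
o(x) = 2*x*(-2 + x)/3 (o(x) = ((x + x)*(x - 2))/3 = ((2*x)*(-2 + x))/3 = (2*x*(-2 + x))/3 = 2*x*(-2 + x)/3)
o(h(-5))**2 = ((2/3)*(-5)**2*(-2 + (-5)**2))**2 = ((2/3)*25*(-2 + 25))**2 = ((2/3)*25*23)**2 = (1150/3)**2 = 1322500/9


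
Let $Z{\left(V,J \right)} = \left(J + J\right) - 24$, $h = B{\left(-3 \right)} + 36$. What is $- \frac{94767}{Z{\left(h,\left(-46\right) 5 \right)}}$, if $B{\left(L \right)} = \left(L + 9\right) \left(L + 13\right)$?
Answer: $\frac{94767}{484} \approx 195.8$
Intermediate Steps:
$B{\left(L \right)} = \left(9 + L\right) \left(13 + L\right)$
$h = 96$ ($h = \left(117 + \left(-3\right)^{2} + 22 \left(-3\right)\right) + 36 = \left(117 + 9 - 66\right) + 36 = 60 + 36 = 96$)
$Z{\left(V,J \right)} = -24 + 2 J$ ($Z{\left(V,J \right)} = 2 J - 24 = -24 + 2 J$)
$- \frac{94767}{Z{\left(h,\left(-46\right) 5 \right)}} = - \frac{94767}{-24 + 2 \left(\left(-46\right) 5\right)} = - \frac{94767}{-24 + 2 \left(-230\right)} = - \frac{94767}{-24 - 460} = - \frac{94767}{-484} = \left(-94767\right) \left(- \frac{1}{484}\right) = \frac{94767}{484}$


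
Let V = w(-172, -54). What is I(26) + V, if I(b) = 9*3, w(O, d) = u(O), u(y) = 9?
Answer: 36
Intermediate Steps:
w(O, d) = 9
I(b) = 27
V = 9
I(26) + V = 27 + 9 = 36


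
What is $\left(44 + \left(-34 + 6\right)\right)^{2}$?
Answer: $256$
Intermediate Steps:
$\left(44 + \left(-34 + 6\right)\right)^{2} = \left(44 - 28\right)^{2} = 16^{2} = 256$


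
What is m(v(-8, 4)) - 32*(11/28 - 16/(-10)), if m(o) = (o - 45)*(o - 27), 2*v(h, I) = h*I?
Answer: 89573/35 ≈ 2559.2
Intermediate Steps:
v(h, I) = I*h/2 (v(h, I) = (h*I)/2 = (I*h)/2 = I*h/2)
m(o) = (-45 + o)*(-27 + o)
m(v(-8, 4)) - 32*(11/28 - 16/(-10)) = (1215 + ((½)*4*(-8))² - 36*4*(-8)) - 32*(11/28 - 16/(-10)) = (1215 + (-16)² - 72*(-16)) - 32*(11*(1/28) - 16*(-⅒)) = (1215 + 256 + 1152) - 32*(11/28 + 8/5) = 2623 - 32*279/140 = 2623 - 2232/35 = 89573/35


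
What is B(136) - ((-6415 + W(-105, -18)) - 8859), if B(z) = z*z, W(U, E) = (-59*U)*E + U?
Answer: 145385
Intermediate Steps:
W(U, E) = U - 59*E*U (W(U, E) = -59*E*U + U = U - 59*E*U)
B(z) = z**2
B(136) - ((-6415 + W(-105, -18)) - 8859) = 136**2 - ((-6415 - 105*(1 - 59*(-18))) - 8859) = 18496 - ((-6415 - 105*(1 + 1062)) - 8859) = 18496 - ((-6415 - 105*1063) - 8859) = 18496 - ((-6415 - 111615) - 8859) = 18496 - (-118030 - 8859) = 18496 - 1*(-126889) = 18496 + 126889 = 145385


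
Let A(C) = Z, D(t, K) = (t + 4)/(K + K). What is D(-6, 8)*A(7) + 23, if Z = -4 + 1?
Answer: 187/8 ≈ 23.375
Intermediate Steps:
D(t, K) = (4 + t)/(2*K) (D(t, K) = (4 + t)/((2*K)) = (4 + t)*(1/(2*K)) = (4 + t)/(2*K))
Z = -3
A(C) = -3
D(-6, 8)*A(7) + 23 = ((½)*(4 - 6)/8)*(-3) + 23 = ((½)*(⅛)*(-2))*(-3) + 23 = -⅛*(-3) + 23 = 3/8 + 23 = 187/8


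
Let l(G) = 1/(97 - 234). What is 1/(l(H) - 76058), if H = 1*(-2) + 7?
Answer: -137/10419947 ≈ -1.3148e-5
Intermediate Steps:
H = 5 (H = -2 + 7 = 5)
l(G) = -1/137 (l(G) = 1/(-137) = -1/137)
1/(l(H) - 76058) = 1/(-1/137 - 76058) = 1/(-10419947/137) = -137/10419947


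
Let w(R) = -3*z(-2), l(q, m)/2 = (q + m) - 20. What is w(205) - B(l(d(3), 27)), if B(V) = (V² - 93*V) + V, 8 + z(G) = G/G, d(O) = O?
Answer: 1461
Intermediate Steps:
z(G) = -7 (z(G) = -8 + G/G = -8 + 1 = -7)
l(q, m) = -40 + 2*m + 2*q (l(q, m) = 2*((q + m) - 20) = 2*((m + q) - 20) = 2*(-20 + m + q) = -40 + 2*m + 2*q)
w(R) = 21 (w(R) = -3*(-7) = 21)
B(V) = V² - 92*V
w(205) - B(l(d(3), 27)) = 21 - (-40 + 2*27 + 2*3)*(-92 + (-40 + 2*27 + 2*3)) = 21 - (-40 + 54 + 6)*(-92 + (-40 + 54 + 6)) = 21 - 20*(-92 + 20) = 21 - 20*(-72) = 21 - 1*(-1440) = 21 + 1440 = 1461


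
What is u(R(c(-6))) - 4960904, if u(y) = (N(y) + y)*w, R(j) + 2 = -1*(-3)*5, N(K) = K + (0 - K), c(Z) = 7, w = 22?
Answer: -4960618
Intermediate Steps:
N(K) = 0 (N(K) = K - K = 0)
R(j) = 13 (R(j) = -2 - 1*(-3)*5 = -2 + 3*5 = -2 + 15 = 13)
u(y) = 22*y (u(y) = (0 + y)*22 = y*22 = 22*y)
u(R(c(-6))) - 4960904 = 22*13 - 4960904 = 286 - 4960904 = -4960618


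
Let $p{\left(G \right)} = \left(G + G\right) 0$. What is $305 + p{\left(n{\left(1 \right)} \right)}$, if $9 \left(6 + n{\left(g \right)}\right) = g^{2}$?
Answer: $305$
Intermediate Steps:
$n{\left(g \right)} = -6 + \frac{g^{2}}{9}$
$p{\left(G \right)} = 0$ ($p{\left(G \right)} = 2 G 0 = 0$)
$305 + p{\left(n{\left(1 \right)} \right)} = 305 + 0 = 305$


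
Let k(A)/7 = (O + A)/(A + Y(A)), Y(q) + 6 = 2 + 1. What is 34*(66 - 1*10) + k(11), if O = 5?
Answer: 1918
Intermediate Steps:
Y(q) = -3 (Y(q) = -6 + (2 + 1) = -6 + 3 = -3)
k(A) = 7*(5 + A)/(-3 + A) (k(A) = 7*((5 + A)/(A - 3)) = 7*((5 + A)/(-3 + A)) = 7*(5 + A)/(-3 + A))
34*(66 - 1*10) + k(11) = 34*(66 - 1*10) + 7*(5 + 11)/(-3 + 11) = 34*(66 - 10) + 7*16/8 = 34*56 + 7*(⅛)*16 = 1904 + 14 = 1918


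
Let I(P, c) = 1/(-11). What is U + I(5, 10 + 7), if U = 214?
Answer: 2353/11 ≈ 213.91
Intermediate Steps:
I(P, c) = -1/11
U + I(5, 10 + 7) = 214 - 1/11 = 2353/11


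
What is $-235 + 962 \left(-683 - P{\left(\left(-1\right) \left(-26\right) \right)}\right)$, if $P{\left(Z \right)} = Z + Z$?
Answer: $-707305$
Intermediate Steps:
$P{\left(Z \right)} = 2 Z$
$-235 + 962 \left(-683 - P{\left(\left(-1\right) \left(-26\right) \right)}\right) = -235 + 962 \left(-683 - 2 \left(\left(-1\right) \left(-26\right)\right)\right) = -235 + 962 \left(-683 - 2 \cdot 26\right) = -235 + 962 \left(-683 - 52\right) = -235 + 962 \left(-735\right) = -235 - 707070 = -707305$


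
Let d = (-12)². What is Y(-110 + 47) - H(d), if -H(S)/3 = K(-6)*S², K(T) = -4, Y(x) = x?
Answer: -248895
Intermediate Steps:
d = 144
H(S) = 12*S² (H(S) = -(-12)*S² = 12*S²)
Y(-110 + 47) - H(d) = (-110 + 47) - 12*144² = -63 - 12*20736 = -63 - 1*248832 = -63 - 248832 = -248895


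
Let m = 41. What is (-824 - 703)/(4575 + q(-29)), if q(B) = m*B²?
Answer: -1527/39056 ≈ -0.039098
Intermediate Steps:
q(B) = 41*B²
(-824 - 703)/(4575 + q(-29)) = (-824 - 703)/(4575 + 41*(-29)²) = -1527/(4575 + 41*841) = -1527/(4575 + 34481) = -1527/39056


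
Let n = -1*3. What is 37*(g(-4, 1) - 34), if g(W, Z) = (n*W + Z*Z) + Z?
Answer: -740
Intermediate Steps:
n = -3
g(W, Z) = Z + Z² - 3*W (g(W, Z) = (-3*W + Z*Z) + Z = (-3*W + Z²) + Z = (Z² - 3*W) + Z = Z + Z² - 3*W)
37*(g(-4, 1) - 34) = 37*((1 + 1² - 3*(-4)) - 34) = 37*((1 + 1 + 12) - 34) = 37*(14 - 34) = 37*(-20) = -740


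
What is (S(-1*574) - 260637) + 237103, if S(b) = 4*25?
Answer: -23434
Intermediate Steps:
S(b) = 100
(S(-1*574) - 260637) + 237103 = (100 - 260637) + 237103 = -260537 + 237103 = -23434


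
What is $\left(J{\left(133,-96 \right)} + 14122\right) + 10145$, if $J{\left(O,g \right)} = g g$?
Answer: $33483$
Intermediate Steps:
$J{\left(O,g \right)} = g^{2}$
$\left(J{\left(133,-96 \right)} + 14122\right) + 10145 = \left(\left(-96\right)^{2} + 14122\right) + 10145 = \left(9216 + 14122\right) + 10145 = 23338 + 10145 = 33483$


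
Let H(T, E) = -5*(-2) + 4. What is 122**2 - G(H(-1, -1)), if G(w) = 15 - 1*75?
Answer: 14944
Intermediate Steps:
H(T, E) = 14 (H(T, E) = 10 + 4 = 14)
G(w) = -60 (G(w) = 15 - 75 = -60)
122**2 - G(H(-1, -1)) = 122**2 - 1*(-60) = 14884 + 60 = 14944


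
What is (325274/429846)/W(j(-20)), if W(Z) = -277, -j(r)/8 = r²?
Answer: -162637/59533671 ≈ -0.0027318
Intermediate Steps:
j(r) = -8*r²
(325274/429846)/W(j(-20)) = (325274/429846)/(-277) = (325274*(1/429846))*(-1/277) = (162637/214923)*(-1/277) = -162637/59533671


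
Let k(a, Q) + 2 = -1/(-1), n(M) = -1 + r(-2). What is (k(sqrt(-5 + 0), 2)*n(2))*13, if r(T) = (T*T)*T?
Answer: 117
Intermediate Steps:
r(T) = T**3 (r(T) = T**2*T = T**3)
n(M) = -9 (n(M) = -1 + (-2)**3 = -1 - 8 = -9)
k(a, Q) = -1 (k(a, Q) = -2 - 1/(-1) = -2 - 1*(-1) = -2 + 1 = -1)
(k(sqrt(-5 + 0), 2)*n(2))*13 = -1*(-9)*13 = 9*13 = 117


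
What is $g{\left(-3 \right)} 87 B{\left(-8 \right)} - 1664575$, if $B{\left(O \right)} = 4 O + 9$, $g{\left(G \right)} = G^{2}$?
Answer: $-1682584$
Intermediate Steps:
$B{\left(O \right)} = 9 + 4 O$
$g{\left(-3 \right)} 87 B{\left(-8 \right)} - 1664575 = \left(-3\right)^{2} \cdot 87 \left(9 + 4 \left(-8\right)\right) - 1664575 = 9 \cdot 87 \left(9 - 32\right) - 1664575 = 783 \left(-23\right) - 1664575 = -18009 - 1664575 = -1682584$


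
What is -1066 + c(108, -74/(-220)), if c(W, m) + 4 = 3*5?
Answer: -1055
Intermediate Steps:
c(W, m) = 11 (c(W, m) = -4 + 3*5 = -4 + 15 = 11)
-1066 + c(108, -74/(-220)) = -1066 + 11 = -1055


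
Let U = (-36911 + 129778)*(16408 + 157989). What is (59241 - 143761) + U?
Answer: 16195641679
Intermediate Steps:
U = 16195726199 (U = 92867*174397 = 16195726199)
(59241 - 143761) + U = (59241 - 143761) + 16195726199 = -84520 + 16195726199 = 16195641679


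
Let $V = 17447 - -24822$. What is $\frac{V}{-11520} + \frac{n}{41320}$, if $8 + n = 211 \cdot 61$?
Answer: $- \frac{39959333}{11900160} \approx -3.3579$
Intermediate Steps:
$n = 12863$ ($n = -8 + 211 \cdot 61 = -8 + 12871 = 12863$)
$V = 42269$ ($V = 17447 + 24822 = 42269$)
$\frac{V}{-11520} + \frac{n}{41320} = \frac{42269}{-11520} + \frac{12863}{41320} = 42269 \left(- \frac{1}{11520}\right) + 12863 \cdot \frac{1}{41320} = - \frac{42269}{11520} + \frac{12863}{41320} = - \frac{39959333}{11900160}$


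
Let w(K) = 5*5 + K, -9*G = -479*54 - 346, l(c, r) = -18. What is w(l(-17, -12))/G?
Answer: 63/26212 ≈ 0.0024035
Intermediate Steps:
G = 26212/9 (G = -(-479*54 - 346)/9 = -(-25866 - 346)/9 = -⅑*(-26212) = 26212/9 ≈ 2912.4)
w(K) = 25 + K
w(l(-17, -12))/G = (25 - 18)/(26212/9) = 7*(9/26212) = 63/26212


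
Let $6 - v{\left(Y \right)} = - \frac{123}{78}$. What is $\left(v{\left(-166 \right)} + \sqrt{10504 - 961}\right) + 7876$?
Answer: $\frac{204973}{26} + \sqrt{9543} \approx 7981.3$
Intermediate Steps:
$v{\left(Y \right)} = \frac{197}{26}$ ($v{\left(Y \right)} = 6 - - \frac{123}{78} = 6 - \left(-123\right) \frac{1}{78} = 6 - - \frac{41}{26} = 6 + \frac{41}{26} = \frac{197}{26}$)
$\left(v{\left(-166 \right)} + \sqrt{10504 - 961}\right) + 7876 = \left(\frac{197}{26} + \sqrt{10504 - 961}\right) + 7876 = \left(\frac{197}{26} + \sqrt{9543}\right) + 7876 = \frac{204973}{26} + \sqrt{9543}$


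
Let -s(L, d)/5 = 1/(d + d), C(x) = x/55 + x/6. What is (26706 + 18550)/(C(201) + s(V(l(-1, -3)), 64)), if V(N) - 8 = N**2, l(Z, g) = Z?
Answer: 318602240/261293 ≈ 1219.3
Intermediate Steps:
C(x) = 61*x/330 (C(x) = x*(1/55) + x*(1/6) = x/55 + x/6 = 61*x/330)
V(N) = 8 + N**2
s(L, d) = -5/(2*d) (s(L, d) = -5/(d + d) = -5*1/(2*d) = -5/(2*d))
(26706 + 18550)/(C(201) + s(V(l(-1, -3)), 64)) = (26706 + 18550)/((61/330)*201 - 5/2/64) = 45256/(4087/110 - 5/2*1/64) = 45256/(4087/110 - 5/128) = 45256/(261293/7040) = 45256*(7040/261293) = 318602240/261293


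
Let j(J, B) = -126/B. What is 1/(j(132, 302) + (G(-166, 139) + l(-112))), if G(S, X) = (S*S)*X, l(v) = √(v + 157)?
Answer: 87334295971/334515120070471996 - 68403*√5/334515120070471996 ≈ 2.6108e-7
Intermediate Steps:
l(v) = √(157 + v)
G(S, X) = X*S² (G(S, X) = S²*X = X*S²)
1/(j(132, 302) + (G(-166, 139) + l(-112))) = 1/(-126/302 + (139*(-166)² + √(157 - 112))) = 1/(-126*1/302 + (139*27556 + √45)) = 1/(-63/151 + (3830284 + 3*√5)) = 1/(578372821/151 + 3*√5)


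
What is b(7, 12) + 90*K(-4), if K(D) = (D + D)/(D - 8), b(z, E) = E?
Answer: 72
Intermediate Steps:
K(D) = 2*D/(-8 + D) (K(D) = (2*D)/(-8 + D) = 2*D/(-8 + D))
b(7, 12) + 90*K(-4) = 12 + 90*(2*(-4)/(-8 - 4)) = 12 + 90*(2*(-4)/(-12)) = 12 + 90*(2*(-4)*(-1/12)) = 12 + 90*(2/3) = 12 + 60 = 72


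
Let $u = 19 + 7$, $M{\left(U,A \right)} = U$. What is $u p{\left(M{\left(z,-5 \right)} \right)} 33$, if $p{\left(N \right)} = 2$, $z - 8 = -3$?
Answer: $1716$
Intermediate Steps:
$z = 5$ ($z = 8 - 3 = 5$)
$u = 26$
$u p{\left(M{\left(z,-5 \right)} \right)} 33 = 26 \cdot 2 \cdot 33 = 52 \cdot 33 = 1716$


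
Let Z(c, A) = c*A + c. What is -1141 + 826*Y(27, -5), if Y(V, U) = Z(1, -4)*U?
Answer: 11249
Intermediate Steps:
Z(c, A) = c + A*c (Z(c, A) = A*c + c = c + A*c)
Y(V, U) = -3*U (Y(V, U) = (1*(1 - 4))*U = (1*(-3))*U = -3*U)
-1141 + 826*Y(27, -5) = -1141 + 826*(-3*(-5)) = -1141 + 826*15 = -1141 + 12390 = 11249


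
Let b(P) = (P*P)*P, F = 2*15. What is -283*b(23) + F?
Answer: -3443231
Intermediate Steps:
F = 30
b(P) = P³ (b(P) = P²*P = P³)
-283*b(23) + F = -283*23³ + 30 = -283*12167 + 30 = -3443261 + 30 = -3443231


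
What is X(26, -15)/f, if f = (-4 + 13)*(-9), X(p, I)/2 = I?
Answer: 10/27 ≈ 0.37037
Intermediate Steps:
X(p, I) = 2*I
f = -81 (f = 9*(-9) = -81)
X(26, -15)/f = (2*(-15))/(-81) = -30*(-1/81) = 10/27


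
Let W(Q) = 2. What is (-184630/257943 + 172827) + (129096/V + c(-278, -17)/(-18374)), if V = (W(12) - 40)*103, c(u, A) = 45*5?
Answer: 1602673865687133847/9275093242674 ≈ 1.7279e+5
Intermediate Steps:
c(u, A) = 225
V = -3914 (V = (2 - 40)*103 = -38*103 = -3914)
(-184630/257943 + 172827) + (129096/V + c(-278, -17)/(-18374)) = (-184630/257943 + 172827) + (129096/(-3914) + 225/(-18374)) = (-184630*1/257943 + 172827) + (129096*(-1/3914) + 225*(-1/18374)) = (-184630/257943 + 172827) + (-64548/1957 - 225/18374) = 44579330231/257943 - 1186445277/35957918 = 1602673865687133847/9275093242674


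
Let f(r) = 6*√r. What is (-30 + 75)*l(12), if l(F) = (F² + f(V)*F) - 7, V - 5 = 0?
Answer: 6165 + 3240*√5 ≈ 13410.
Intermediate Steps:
V = 5 (V = 5 + 0 = 5)
l(F) = -7 + F² + 6*F*√5 (l(F) = (F² + (6*√5)*F) - 7 = (F² + 6*F*√5) - 7 = -7 + F² + 6*F*√5)
(-30 + 75)*l(12) = (-30 + 75)*(-7 + 12² + 6*12*√5) = 45*(-7 + 144 + 72*√5) = 45*(137 + 72*√5) = 6165 + 3240*√5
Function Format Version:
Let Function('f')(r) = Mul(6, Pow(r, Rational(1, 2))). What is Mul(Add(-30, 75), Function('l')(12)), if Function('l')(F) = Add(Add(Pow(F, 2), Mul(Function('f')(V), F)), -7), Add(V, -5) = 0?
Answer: Add(6165, Mul(3240, Pow(5, Rational(1, 2)))) ≈ 13410.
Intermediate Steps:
V = 5 (V = Add(5, 0) = 5)
Function('l')(F) = Add(-7, Pow(F, 2), Mul(6, F, Pow(5, Rational(1, 2)))) (Function('l')(F) = Add(Add(Pow(F, 2), Mul(Mul(6, Pow(5, Rational(1, 2))), F)), -7) = Add(Add(Pow(F, 2), Mul(6, F, Pow(5, Rational(1, 2)))), -7) = Add(-7, Pow(F, 2), Mul(6, F, Pow(5, Rational(1, 2)))))
Mul(Add(-30, 75), Function('l')(12)) = Mul(Add(-30, 75), Add(-7, Pow(12, 2), Mul(6, 12, Pow(5, Rational(1, 2))))) = Mul(45, Add(-7, 144, Mul(72, Pow(5, Rational(1, 2))))) = Mul(45, Add(137, Mul(72, Pow(5, Rational(1, 2))))) = Add(6165, Mul(3240, Pow(5, Rational(1, 2))))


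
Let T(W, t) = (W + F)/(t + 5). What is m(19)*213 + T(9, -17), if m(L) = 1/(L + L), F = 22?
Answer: 689/228 ≈ 3.0219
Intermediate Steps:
m(L) = 1/(2*L)
T(W, t) = (22 + W)/(5 + t) (T(W, t) = (W + 22)/(t + 5) = (22 + W)/(5 + t))
m(19)*213 + T(9, -17) = ((½)/19)*213 + (22 + 9)/(5 - 17) = ((½)*(1/19))*213 + 31/(-12) = (1/38)*213 - 1/12*31 = 213/38 - 31/12 = 689/228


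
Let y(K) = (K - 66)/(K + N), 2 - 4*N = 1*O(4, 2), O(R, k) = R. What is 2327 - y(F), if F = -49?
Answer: 230143/99 ≈ 2324.7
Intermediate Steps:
N = -½ (N = ½ - 4/4 = ½ - ¼*4 = ½ - 1 = -½ ≈ -0.50000)
y(K) = (-66 + K)/(-½ + K) (y(K) = (K - 66)/(K - ½) = (-66 + K)/(-½ + K))
2327 - y(F) = 2327 - 2*(-66 - 49)/(-1 + 2*(-49)) = 2327 - 2*(-115)/(-1 - 98) = 2327 - 2*(-115)/(-99) = 2327 - 2*(-1)*(-115)/99 = 2327 - 1*230/99 = 2327 - 230/99 = 230143/99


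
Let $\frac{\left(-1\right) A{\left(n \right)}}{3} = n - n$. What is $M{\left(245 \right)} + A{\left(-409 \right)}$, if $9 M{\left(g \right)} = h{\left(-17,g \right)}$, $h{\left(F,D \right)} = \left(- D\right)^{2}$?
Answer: $\frac{60025}{9} \approx 6669.4$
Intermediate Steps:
$h{\left(F,D \right)} = D^{2}$
$M{\left(g \right)} = \frac{g^{2}}{9}$
$A{\left(n \right)} = 0$ ($A{\left(n \right)} = - 3 \left(n - n\right) = \left(-3\right) 0 = 0$)
$M{\left(245 \right)} + A{\left(-409 \right)} = \frac{245^{2}}{9} + 0 = \frac{1}{9} \cdot 60025 + 0 = \frac{60025}{9} + 0 = \frac{60025}{9}$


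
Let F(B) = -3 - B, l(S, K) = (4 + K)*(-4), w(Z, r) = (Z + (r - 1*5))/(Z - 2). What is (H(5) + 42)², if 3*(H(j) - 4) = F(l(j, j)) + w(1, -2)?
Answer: 3481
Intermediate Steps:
w(Z, r) = (-5 + Z + r)/(-2 + Z) (w(Z, r) = (Z + (r - 5))/(-2 + Z) = (Z + (-5 + r))/(-2 + Z) = (-5 + Z + r)/(-2 + Z))
l(S, K) = -16 - 4*K
H(j) = 31/3 + 4*j/3 (H(j) = 4 + ((-3 - (-16 - 4*j)) + (-5 + 1 - 2)/(-2 + 1))/3 = 4 + ((-3 + (16 + 4*j)) - 6/(-1))/3 = 4 + ((13 + 4*j) - 1*(-6))/3 = 4 + ((13 + 4*j) + 6)/3 = 4 + (19 + 4*j)/3 = 4 + (19/3 + 4*j/3) = 31/3 + 4*j/3)
(H(5) + 42)² = ((31/3 + (4/3)*5) + 42)² = ((31/3 + 20/3) + 42)² = (17 + 42)² = 59² = 3481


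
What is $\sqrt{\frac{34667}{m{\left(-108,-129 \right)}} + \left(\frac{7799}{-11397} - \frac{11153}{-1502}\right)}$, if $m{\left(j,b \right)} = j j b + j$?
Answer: $\frac{\sqrt{3439526607696224661368709}}{715527570906} \approx 2.5919$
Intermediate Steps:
$m{\left(j,b \right)} = j + b j^{2}$ ($m{\left(j,b \right)} = j^{2} b + j = b j^{2} + j = j + b j^{2}$)
$\sqrt{\frac{34667}{m{\left(-108,-129 \right)}} + \left(\frac{7799}{-11397} - \frac{11153}{-1502}\right)} = \sqrt{\frac{34667}{\left(-108\right) \left(1 - -13932\right)} + \left(\frac{7799}{-11397} - \frac{11153}{-1502}\right)} = \sqrt{\frac{34667}{\left(-108\right) \left(1 + 13932\right)} + \left(7799 \left(- \frac{1}{11397}\right) - - \frac{11153}{1502}\right)} = \sqrt{\frac{34667}{\left(-108\right) 13933} + \left(- \frac{7799}{11397} + \frac{11153}{1502}\right)} = \sqrt{\frac{34667}{-1504764} + \frac{115396643}{17118294}} = \sqrt{34667 \left(- \frac{1}{1504764}\right) + \frac{115396643}{17118294}} = \sqrt{- \frac{34667}{1504764} + \frac{115396643}{17118294}} = \sqrt{\frac{28841879034859}{4293165425436}} = \frac{\sqrt{3439526607696224661368709}}{715527570906}$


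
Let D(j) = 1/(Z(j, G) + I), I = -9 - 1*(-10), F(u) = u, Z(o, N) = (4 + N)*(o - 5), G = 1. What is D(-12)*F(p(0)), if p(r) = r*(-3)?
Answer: 0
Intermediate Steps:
p(r) = -3*r
Z(o, N) = (-5 + o)*(4 + N) (Z(o, N) = (4 + N)*(-5 + o) = (-5 + o)*(4 + N))
I = 1 (I = -9 + 10 = 1)
D(j) = 1/(-24 + 5*j) (D(j) = 1/((-20 - 5*1 + 4*j + 1*j) + 1) = 1/((-20 - 5 + 4*j + j) + 1) = 1/((-25 + 5*j) + 1) = 1/(-24 + 5*j))
D(-12)*F(p(0)) = (-3*0)/(-24 + 5*(-12)) = 0/(-24 - 60) = 0/(-84) = -1/84*0 = 0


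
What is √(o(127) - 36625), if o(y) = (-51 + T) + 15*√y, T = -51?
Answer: √(-36727 + 15*√127) ≈ 191.2*I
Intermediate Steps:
o(y) = -102 + 15*√y (o(y) = (-51 - 51) + 15*√y = -102 + 15*√y)
√(o(127) - 36625) = √((-102 + 15*√127) - 36625) = √(-36727 + 15*√127)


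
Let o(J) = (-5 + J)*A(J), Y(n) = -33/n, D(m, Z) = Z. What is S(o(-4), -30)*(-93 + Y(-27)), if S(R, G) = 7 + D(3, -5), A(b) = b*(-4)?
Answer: -1652/9 ≈ -183.56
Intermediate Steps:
A(b) = -4*b
o(J) = -4*J*(-5 + J) (o(J) = (-5 + J)*(-4*J) = -4*J*(-5 + J))
S(R, G) = 2 (S(R, G) = 7 - 5 = 2)
S(o(-4), -30)*(-93 + Y(-27)) = 2*(-93 - 33/(-27)) = 2*(-93 - 33*(-1/27)) = 2*(-93 + 11/9) = 2*(-826/9) = -1652/9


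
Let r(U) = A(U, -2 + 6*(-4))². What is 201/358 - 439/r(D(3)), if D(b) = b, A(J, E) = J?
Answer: -155353/3222 ≈ -48.216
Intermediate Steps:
r(U) = U²
201/358 - 439/r(D(3)) = 201/358 - 439/(3²) = 201*(1/358) - 439/9 = 201/358 - 439*⅑ = 201/358 - 439/9 = -155353/3222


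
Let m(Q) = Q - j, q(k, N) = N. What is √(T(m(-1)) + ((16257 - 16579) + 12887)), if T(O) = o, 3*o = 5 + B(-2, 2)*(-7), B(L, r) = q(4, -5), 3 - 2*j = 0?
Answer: √113205/3 ≈ 112.15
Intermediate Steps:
j = 3/2 (j = 3/2 - ½*0 = 3/2 + 0 = 3/2 ≈ 1.5000)
B(L, r) = -5
o = 40/3 (o = (5 - 5*(-7))/3 = (5 + 35)/3 = (⅓)*40 = 40/3 ≈ 13.333)
m(Q) = -3/2 + Q (m(Q) = Q - 1*3/2 = Q - 3/2 = -3/2 + Q)
T(O) = 40/3
√(T(m(-1)) + ((16257 - 16579) + 12887)) = √(40/3 + ((16257 - 16579) + 12887)) = √(40/3 + (-322 + 12887)) = √(40/3 + 12565) = √(37735/3) = √113205/3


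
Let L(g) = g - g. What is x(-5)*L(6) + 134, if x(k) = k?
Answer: 134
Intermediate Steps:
L(g) = 0
x(-5)*L(6) + 134 = -5*0 + 134 = 0 + 134 = 134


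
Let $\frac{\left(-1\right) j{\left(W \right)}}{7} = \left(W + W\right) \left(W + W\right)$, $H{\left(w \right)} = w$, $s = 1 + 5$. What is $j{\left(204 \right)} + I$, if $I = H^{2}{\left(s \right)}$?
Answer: $-1165212$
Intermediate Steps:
$s = 6$
$j{\left(W \right)} = - 28 W^{2}$ ($j{\left(W \right)} = - 7 \left(W + W\right) \left(W + W\right) = - 7 \cdot 2 W 2 W = - 7 \cdot 4 W^{2} = - 28 W^{2}$)
$I = 36$ ($I = 6^{2} = 36$)
$j{\left(204 \right)} + I = - 28 \cdot 204^{2} + 36 = \left(-28\right) 41616 + 36 = -1165248 + 36 = -1165212$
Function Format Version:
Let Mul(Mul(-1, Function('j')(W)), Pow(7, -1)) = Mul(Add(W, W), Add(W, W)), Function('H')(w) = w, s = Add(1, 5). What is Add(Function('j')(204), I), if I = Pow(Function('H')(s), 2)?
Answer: -1165212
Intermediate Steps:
s = 6
Function('j')(W) = Mul(-28, Pow(W, 2)) (Function('j')(W) = Mul(-7, Mul(Add(W, W), Add(W, W))) = Mul(-7, Mul(Mul(2, W), Mul(2, W))) = Mul(-7, Mul(4, Pow(W, 2))) = Mul(-28, Pow(W, 2)))
I = 36 (I = Pow(6, 2) = 36)
Add(Function('j')(204), I) = Add(Mul(-28, Pow(204, 2)), 36) = Add(Mul(-28, 41616), 36) = Add(-1165248, 36) = -1165212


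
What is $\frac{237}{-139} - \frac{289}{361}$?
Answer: $- \frac{125728}{50179} \approx -2.5056$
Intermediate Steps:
$\frac{237}{-139} - \frac{289}{361} = 237 \left(- \frac{1}{139}\right) - \frac{289}{361} = - \frac{237}{139} - \frac{289}{361} = - \frac{125728}{50179}$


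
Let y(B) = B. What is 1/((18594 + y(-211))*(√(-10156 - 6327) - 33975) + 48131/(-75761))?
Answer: -3584819142301331116/2238975310289460912295901363 - 105513440431343*I*√16483/2238975310289460912295901363 ≈ -1.6011e-9 - 6.0503e-12*I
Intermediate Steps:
1/((18594 + y(-211))*(√(-10156 - 6327) - 33975) + 48131/(-75761)) = 1/((18594 - 211)*(√(-10156 - 6327) - 33975) + 48131/(-75761)) = 1/(18383*(√(-16483) - 33975) + 48131*(-1/75761)) = 1/(18383*(I*√16483 - 33975) - 48131/75761) = 1/(18383*(-33975 + I*√16483) - 48131/75761) = 1/((-624562425 + 18383*I*√16483) - 48131/75761) = 1/(-47317473928556/75761 + 18383*I*√16483)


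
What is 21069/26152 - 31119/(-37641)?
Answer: 535627439/328129144 ≈ 1.6324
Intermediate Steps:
21069/26152 - 31119/(-37641) = 21069*(1/26152) - 31119*(-1/37641) = 21069/26152 + 10373/12547 = 535627439/328129144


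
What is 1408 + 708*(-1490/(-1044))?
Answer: 210406/87 ≈ 2418.5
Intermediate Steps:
1408 + 708*(-1490/(-1044)) = 1408 + 708*(-1490*(-1/1044)) = 1408 + 708*(745/522) = 1408 + 87910/87 = 210406/87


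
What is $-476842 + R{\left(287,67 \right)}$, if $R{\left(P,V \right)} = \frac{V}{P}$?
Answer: $- \frac{136853587}{287} \approx -4.7684 \cdot 10^{5}$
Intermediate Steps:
$-476842 + R{\left(287,67 \right)} = -476842 + \frac{67}{287} = - \frac{136853587}{287}$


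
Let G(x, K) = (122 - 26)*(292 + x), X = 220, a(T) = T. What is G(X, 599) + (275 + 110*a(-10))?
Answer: 48327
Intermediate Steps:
G(x, K) = 28032 + 96*x (G(x, K) = 96*(292 + x) = 28032 + 96*x)
G(X, 599) + (275 + 110*a(-10)) = (28032 + 96*220) + (275 + 110*(-10)) = (28032 + 21120) + (275 - 1100) = 49152 - 825 = 48327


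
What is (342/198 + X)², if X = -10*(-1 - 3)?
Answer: 210681/121 ≈ 1741.2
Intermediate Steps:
X = 40 (X = -10*(-4) = 40)
(342/198 + X)² = (342/198 + 40)² = (342*(1/198) + 40)² = (19/11 + 40)² = (459/11)² = 210681/121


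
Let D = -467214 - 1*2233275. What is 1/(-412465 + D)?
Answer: -1/3112954 ≈ -3.2124e-7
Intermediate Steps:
D = -2700489 (D = -467214 - 2233275 = -2700489)
1/(-412465 + D) = 1/(-412465 - 2700489) = 1/(-3112954) = -1/3112954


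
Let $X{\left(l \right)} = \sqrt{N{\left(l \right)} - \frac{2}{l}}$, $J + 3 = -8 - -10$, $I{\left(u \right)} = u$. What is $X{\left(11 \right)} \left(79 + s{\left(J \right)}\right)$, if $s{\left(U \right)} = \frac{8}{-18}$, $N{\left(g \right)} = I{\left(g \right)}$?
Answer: $\frac{707 \sqrt{1309}}{99} \approx 258.38$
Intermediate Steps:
$N{\left(g \right)} = g$
$J = -1$ ($J = -3 - -2 = -3 + \left(-8 + 10\right) = -3 + 2 = -1$)
$s{\left(U \right)} = - \frac{4}{9}$ ($s{\left(U \right)} = 8 \left(- \frac{1}{18}\right) = - \frac{4}{9}$)
$X{\left(l \right)} = \sqrt{l - \frac{2}{l}}$
$X{\left(11 \right)} \left(79 + s{\left(J \right)}\right) = \sqrt{11 - \frac{2}{11}} \left(79 - \frac{4}{9}\right) = \sqrt{11 - \frac{2}{11}} \cdot \frac{707}{9} = \sqrt{\frac{119}{11}} \cdot \frac{707}{9} = \frac{\sqrt{1309}}{11} \cdot \frac{707}{9} = \frac{707 \sqrt{1309}}{99}$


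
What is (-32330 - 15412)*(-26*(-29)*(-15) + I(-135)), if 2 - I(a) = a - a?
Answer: 539866536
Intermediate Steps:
I(a) = 2 (I(a) = 2 - (a - a) = 2 - 1*0 = 2 + 0 = 2)
(-32330 - 15412)*(-26*(-29)*(-15) + I(-135)) = (-32330 - 15412)*(-26*(-29)*(-15) + 2) = -47742*(754*(-15) + 2) = -47742*(-11310 + 2) = -47742*(-11308) = 539866536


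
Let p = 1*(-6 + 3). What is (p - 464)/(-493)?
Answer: 467/493 ≈ 0.94726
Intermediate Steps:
p = -3 (p = 1*(-3) = -3)
(p - 464)/(-493) = (-3 - 464)/(-493) = -467*(-1/493) = 467/493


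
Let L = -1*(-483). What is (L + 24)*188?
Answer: 95316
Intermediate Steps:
L = 483
(L + 24)*188 = (483 + 24)*188 = 507*188 = 95316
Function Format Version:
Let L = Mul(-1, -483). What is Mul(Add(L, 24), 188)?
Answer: 95316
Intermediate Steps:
L = 483
Mul(Add(L, 24), 188) = Mul(Add(483, 24), 188) = Mul(507, 188) = 95316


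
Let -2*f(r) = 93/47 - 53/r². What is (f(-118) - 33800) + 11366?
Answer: -29364167945/1308856 ≈ -22435.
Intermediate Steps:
f(r) = -93/94 + 53/(2*r²) (f(r) = -(93/47 - 53/r²)/2 = -93/94 + 53/(2*r²))
(f(-118) - 33800) + 11366 = ((-93/94 + (53/2)/(-118)²) - 33800) + 11366 = ((-93/94 + (53/2)*(1/13924)) - 33800) + 11366 = ((-93/94 + 53/27848) - 33800) + 11366 = (-1292441/1308856 - 33800) + 11366 = -44240625241/1308856 + 11366 = -29364167945/1308856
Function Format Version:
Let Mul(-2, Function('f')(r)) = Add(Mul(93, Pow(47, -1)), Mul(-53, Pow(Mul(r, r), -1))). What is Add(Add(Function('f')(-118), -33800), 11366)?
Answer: Rational(-29364167945, 1308856) ≈ -22435.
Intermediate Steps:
Function('f')(r) = Add(Rational(-93, 94), Mul(Rational(53, 2), Pow(r, -2))) (Function('f')(r) = Mul(Rational(-1, 2), Add(Mul(93, Pow(47, -1)), Mul(-53, Pow(Mul(r, r), -1)))) = Mul(Rational(-1, 2), Add(Mul(93, Rational(1, 47)), Mul(-53, Pow(Pow(r, 2), -1)))) = Mul(Rational(-1, 2), Add(Rational(93, 47), Mul(-53, Pow(r, -2)))) = Add(Rational(-93, 94), Mul(Rational(53, 2), Pow(r, -2))))
Add(Add(Function('f')(-118), -33800), 11366) = Add(Add(Add(Rational(-93, 94), Mul(Rational(53, 2), Pow(-118, -2))), -33800), 11366) = Add(Add(Add(Rational(-93, 94), Mul(Rational(53, 2), Rational(1, 13924))), -33800), 11366) = Add(Add(Add(Rational(-93, 94), Rational(53, 27848)), -33800), 11366) = Add(Add(Rational(-1292441, 1308856), -33800), 11366) = Add(Rational(-44240625241, 1308856), 11366) = Rational(-29364167945, 1308856)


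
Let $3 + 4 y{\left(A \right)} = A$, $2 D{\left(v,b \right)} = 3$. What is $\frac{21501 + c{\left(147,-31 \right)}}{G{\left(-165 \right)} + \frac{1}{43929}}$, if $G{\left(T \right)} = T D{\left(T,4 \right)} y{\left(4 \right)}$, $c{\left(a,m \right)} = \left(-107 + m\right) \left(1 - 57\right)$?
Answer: $- \frac{10272005928}{21744847} \approx -472.39$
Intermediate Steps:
$D{\left(v,b \right)} = \frac{3}{2}$ ($D{\left(v,b \right)} = \frac{1}{2} \cdot 3 = \frac{3}{2}$)
$y{\left(A \right)} = - \frac{3}{4} + \frac{A}{4}$
$c{\left(a,m \right)} = 5992 - 56 m$ ($c{\left(a,m \right)} = \left(-107 + m\right) \left(-56\right) = 5992 - 56 m$)
$G{\left(T \right)} = \frac{3 T}{8}$ ($G{\left(T \right)} = T \frac{3}{2} \left(- \frac{3}{4} + \frac{1}{4} \cdot 4\right) = \frac{3 T}{2} \left(- \frac{3}{4} + 1\right) = \frac{3 T}{2} \cdot \frac{1}{4} = \frac{3 T}{8}$)
$\frac{21501 + c{\left(147,-31 \right)}}{G{\left(-165 \right)} + \frac{1}{43929}} = \frac{21501 + \left(5992 - -1736\right)}{\frac{3}{8} \left(-165\right) + \frac{1}{43929}} = \frac{21501 + \left(5992 + 1736\right)}{- \frac{495}{8} + \frac{1}{43929}} = \frac{21501 + 7728}{- \frac{21744847}{351432}} = 29229 \left(- \frac{351432}{21744847}\right) = - \frac{10272005928}{21744847}$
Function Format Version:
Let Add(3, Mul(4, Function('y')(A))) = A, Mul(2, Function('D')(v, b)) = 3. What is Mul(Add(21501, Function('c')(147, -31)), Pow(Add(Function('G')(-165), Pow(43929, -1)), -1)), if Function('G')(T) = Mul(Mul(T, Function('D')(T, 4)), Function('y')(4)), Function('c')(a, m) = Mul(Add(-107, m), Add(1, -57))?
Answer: Rational(-10272005928, 21744847) ≈ -472.39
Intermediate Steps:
Function('D')(v, b) = Rational(3, 2) (Function('D')(v, b) = Mul(Rational(1, 2), 3) = Rational(3, 2))
Function('y')(A) = Add(Rational(-3, 4), Mul(Rational(1, 4), A))
Function('c')(a, m) = Add(5992, Mul(-56, m)) (Function('c')(a, m) = Mul(Add(-107, m), -56) = Add(5992, Mul(-56, m)))
Function('G')(T) = Mul(Rational(3, 8), T) (Function('G')(T) = Mul(Mul(T, Rational(3, 2)), Add(Rational(-3, 4), Mul(Rational(1, 4), 4))) = Mul(Mul(Rational(3, 2), T), Add(Rational(-3, 4), 1)) = Mul(Mul(Rational(3, 2), T), Rational(1, 4)) = Mul(Rational(3, 8), T))
Mul(Add(21501, Function('c')(147, -31)), Pow(Add(Function('G')(-165), Pow(43929, -1)), -1)) = Mul(Add(21501, Add(5992, Mul(-56, -31))), Pow(Add(Mul(Rational(3, 8), -165), Pow(43929, -1)), -1)) = Mul(Add(21501, Add(5992, 1736)), Pow(Add(Rational(-495, 8), Rational(1, 43929)), -1)) = Mul(Add(21501, 7728), Pow(Rational(-21744847, 351432), -1)) = Mul(29229, Rational(-351432, 21744847)) = Rational(-10272005928, 21744847)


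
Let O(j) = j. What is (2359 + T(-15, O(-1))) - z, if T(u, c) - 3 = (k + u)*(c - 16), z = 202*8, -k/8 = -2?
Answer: 729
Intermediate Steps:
k = 16 (k = -8*(-2) = 16)
z = 1616
T(u, c) = 3 + (-16 + c)*(16 + u) (T(u, c) = 3 + (16 + u)*(c - 16) = 3 + (16 + u)*(-16 + c) = 3 + (-16 + c)*(16 + u))
(2359 + T(-15, O(-1))) - z = (2359 + (-253 - 16*(-15) + 16*(-1) - 1*(-15))) - 1*1616 = (2359 + (-253 + 240 - 16 + 15)) - 1616 = (2359 - 14) - 1616 = 2345 - 1616 = 729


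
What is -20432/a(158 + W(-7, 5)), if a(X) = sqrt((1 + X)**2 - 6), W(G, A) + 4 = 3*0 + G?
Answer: -10216*sqrt(21898)/10949 ≈ -138.07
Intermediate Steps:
W(G, A) = -4 + G (W(G, A) = -4 + (3*0 + G) = -4 + (0 + G) = -4 + G)
a(X) = sqrt(-6 + (1 + X)**2)
-20432/a(158 + W(-7, 5)) = -20432/sqrt(-6 + (1 + (158 + (-4 - 7)))**2) = -20432/sqrt(-6 + (1 + (158 - 11))**2) = -20432/sqrt(-6 + (1 + 147)**2) = -20432/sqrt(-6 + 148**2) = -20432/sqrt(-6 + 21904) = -20432*sqrt(21898)/21898 = -10216*sqrt(21898)/10949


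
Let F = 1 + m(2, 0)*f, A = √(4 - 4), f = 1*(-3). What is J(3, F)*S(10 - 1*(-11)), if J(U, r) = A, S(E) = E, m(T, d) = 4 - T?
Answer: 0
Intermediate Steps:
f = -3
A = 0 (A = √0 = 0)
F = -5 (F = 1 + (4 - 1*2)*(-3) = 1 + (4 - 2)*(-3) = 1 + 2*(-3) = 1 - 6 = -5)
J(U, r) = 0
J(3, F)*S(10 - 1*(-11)) = 0*(10 - 1*(-11)) = 0*(10 + 11) = 0*21 = 0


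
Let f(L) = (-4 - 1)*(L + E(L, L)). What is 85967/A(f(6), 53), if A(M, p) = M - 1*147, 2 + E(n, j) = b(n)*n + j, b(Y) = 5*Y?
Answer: -85967/1097 ≈ -78.365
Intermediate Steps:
E(n, j) = -2 + j + 5*n² (E(n, j) = -2 + ((5*n)*n + j) = -2 + (5*n² + j) = -2 + (j + 5*n²) = -2 + j + 5*n²)
f(L) = 10 - 25*L² - 10*L (f(L) = (-4 - 1)*(L + (-2 + L + 5*L²)) = -5*(-2 + 2*L + 5*L²) = 10 - 25*L² - 10*L)
A(M, p) = -147 + M (A(M, p) = M - 147 = -147 + M)
85967/A(f(6), 53) = 85967/(-147 + (10 - 25*6² - 10*6)) = 85967/(-147 + (10 - 25*36 - 60)) = 85967/(-147 + (10 - 900 - 60)) = 85967/(-147 - 950) = 85967/(-1097) = 85967*(-1/1097) = -85967/1097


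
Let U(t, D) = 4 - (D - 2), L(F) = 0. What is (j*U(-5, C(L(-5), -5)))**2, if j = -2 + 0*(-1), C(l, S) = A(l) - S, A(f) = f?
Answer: 4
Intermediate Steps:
C(l, S) = l - S
U(t, D) = 6 - D (U(t, D) = 4 - (-2 + D) = 4 + (2 - D) = 6 - D)
j = -2 (j = -2 + 0 = -2)
(j*U(-5, C(L(-5), -5)))**2 = (-2*(6 - (0 - 1*(-5))))**2 = (-2*(6 - (0 + 5)))**2 = (-2*(6 - 1*5))**2 = (-2*(6 - 5))**2 = (-2*1)**2 = (-2)**2 = 4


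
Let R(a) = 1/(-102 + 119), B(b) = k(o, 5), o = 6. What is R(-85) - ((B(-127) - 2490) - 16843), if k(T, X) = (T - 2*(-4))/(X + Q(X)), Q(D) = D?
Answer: 1643191/85 ≈ 19332.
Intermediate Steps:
k(T, X) = (8 + T)/(2*X) (k(T, X) = (T - 2*(-4))/(X + X) = (T + 8)/((2*X)) = (8 + T)*(1/(2*X)) = (8 + T)/(2*X))
B(b) = 7/5 (B(b) = (½)*(8 + 6)/5 = (½)*(⅕)*14 = 7/5)
R(a) = 1/17
R(-85) - ((B(-127) - 2490) - 16843) = 1/17 - ((7/5 - 2490) - 16843) = 1/17 - (-12443/5 - 16843) = 1/17 - 1*(-96658/5) = 1/17 + 96658/5 = 1643191/85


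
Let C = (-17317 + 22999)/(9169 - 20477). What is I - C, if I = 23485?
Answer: 132787031/5654 ≈ 23486.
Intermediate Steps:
C = -2841/5654 (C = 5682/(-11308) = 5682*(-1/11308) = -2841/5654 ≈ -0.50248)
I - C = 23485 - 1*(-2841/5654) = 23485 + 2841/5654 = 132787031/5654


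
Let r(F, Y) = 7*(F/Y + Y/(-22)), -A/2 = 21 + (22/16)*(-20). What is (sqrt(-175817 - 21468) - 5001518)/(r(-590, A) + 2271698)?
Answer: -1430434148/649613585 + 286*I*sqrt(197285)/649613585 ≈ -2.202 + 0.00019555*I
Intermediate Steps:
A = 13 (A = -2*(21 + (22/16)*(-20)) = -2*(21 + (22*(1/16))*(-20)) = -2*(21 + (11/8)*(-20)) = -2*(21 - 55/2) = -2*(-13/2) = 13)
r(F, Y) = -7*Y/22 + 7*F/Y (r(F, Y) = 7*(F/Y + Y*(-1/22)) = 7*(F/Y - Y/22) = 7*(-Y/22 + F/Y) = -7*Y/22 + 7*F/Y)
(sqrt(-175817 - 21468) - 5001518)/(r(-590, A) + 2271698) = (sqrt(-175817 - 21468) - 5001518)/((-7/22*13 + 7*(-590)/13) + 2271698) = (sqrt(-197285) - 5001518)/((-91/22 + 7*(-590)*(1/13)) + 2271698) = (I*sqrt(197285) - 5001518)/((-91/22 - 4130/13) + 2271698) = (-5001518 + I*sqrt(197285))/(-92043/286 + 2271698) = (-5001518 + I*sqrt(197285))/(649613585/286) = (-5001518 + I*sqrt(197285))*(286/649613585) = -1430434148/649613585 + 286*I*sqrt(197285)/649613585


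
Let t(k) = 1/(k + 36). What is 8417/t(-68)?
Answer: -269344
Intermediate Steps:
t(k) = 1/(36 + k)
8417/t(-68) = 8417/(1/(36 - 68)) = 8417/(1/(-32)) = 8417/(-1/32) = 8417*(-32) = -269344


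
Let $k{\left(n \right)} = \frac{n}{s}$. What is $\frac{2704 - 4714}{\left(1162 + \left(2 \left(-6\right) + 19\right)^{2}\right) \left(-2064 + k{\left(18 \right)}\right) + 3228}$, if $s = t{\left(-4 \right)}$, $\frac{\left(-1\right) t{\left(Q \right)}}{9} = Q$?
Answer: $\frac{4020}{4991341} \approx 0.00080539$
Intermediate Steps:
$t{\left(Q \right)} = - 9 Q$
$s = 36$ ($s = \left(-9\right) \left(-4\right) = 36$)
$k{\left(n \right)} = \frac{n}{36}$
$\frac{2704 - 4714}{\left(1162 + \left(2 \left(-6\right) + 19\right)^{2}\right) \left(-2064 + k{\left(18 \right)}\right) + 3228} = \frac{2704 - 4714}{\left(1162 + \left(2 \left(-6\right) + 19\right)^{2}\right) \left(-2064 + \frac{1}{36} \cdot 18\right) + 3228} = - \frac{2010}{\left(1162 + \left(-12 + 19\right)^{2}\right) \left(-2064 + \frac{1}{2}\right) + 3228} = - \frac{2010}{\left(1162 + 7^{2}\right) \left(- \frac{4127}{2}\right) + 3228} = - \frac{2010}{\left(1162 + 49\right) \left(- \frac{4127}{2}\right) + 3228} = - \frac{2010}{1211 \left(- \frac{4127}{2}\right) + 3228} = - \frac{2010}{- \frac{4997797}{2} + 3228} = - \frac{2010}{- \frac{4991341}{2}} = \left(-2010\right) \left(- \frac{2}{4991341}\right) = \frac{4020}{4991341}$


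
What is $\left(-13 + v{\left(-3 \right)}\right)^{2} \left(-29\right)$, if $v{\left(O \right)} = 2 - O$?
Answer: $-1856$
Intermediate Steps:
$\left(-13 + v{\left(-3 \right)}\right)^{2} \left(-29\right) = \left(-13 + \left(2 - -3\right)\right)^{2} \left(-29\right) = \left(-13 + \left(2 + 3\right)\right)^{2} \left(-29\right) = \left(-13 + 5\right)^{2} \left(-29\right) = \left(-8\right)^{2} \left(-29\right) = 64 \left(-29\right) = -1856$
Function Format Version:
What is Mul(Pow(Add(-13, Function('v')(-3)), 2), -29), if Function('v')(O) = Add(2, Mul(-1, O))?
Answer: -1856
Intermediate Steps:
Mul(Pow(Add(-13, Function('v')(-3)), 2), -29) = Mul(Pow(Add(-13, Add(2, Mul(-1, -3))), 2), -29) = Mul(Pow(Add(-13, Add(2, 3)), 2), -29) = Mul(Pow(Add(-13, 5), 2), -29) = Mul(Pow(-8, 2), -29) = Mul(64, -29) = -1856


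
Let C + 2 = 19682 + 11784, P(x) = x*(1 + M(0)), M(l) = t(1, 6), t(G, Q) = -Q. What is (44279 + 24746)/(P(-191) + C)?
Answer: 69025/32419 ≈ 2.1292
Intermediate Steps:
M(l) = -6 (M(l) = -1*6 = -6)
P(x) = -5*x (P(x) = x*(1 - 6) = x*(-5) = -5*x)
C = 31464 (C = -2 + (19682 + 11784) = -2 + 31466 = 31464)
(44279 + 24746)/(P(-191) + C) = (44279 + 24746)/(-5*(-191) + 31464) = 69025/(955 + 31464) = 69025/32419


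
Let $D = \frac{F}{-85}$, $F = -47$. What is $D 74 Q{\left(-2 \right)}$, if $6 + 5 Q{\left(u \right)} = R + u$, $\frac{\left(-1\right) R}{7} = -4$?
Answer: $\frac{13912}{85} \approx 163.67$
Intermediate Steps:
$R = 28$ ($R = \left(-7\right) \left(-4\right) = 28$)
$Q{\left(u \right)} = \frac{22}{5} + \frac{u}{5}$ ($Q{\left(u \right)} = - \frac{6}{5} + \frac{28 + u}{5} = - \frac{6}{5} + \left(\frac{28}{5} + \frac{u}{5}\right) = \frac{22}{5} + \frac{u}{5}$)
$D = \frac{47}{85}$ ($D = - \frac{47}{-85} = \left(-47\right) \left(- \frac{1}{85}\right) = \frac{47}{85} \approx 0.55294$)
$D 74 Q{\left(-2 \right)} = \frac{47}{85} \cdot 74 \left(\frac{22}{5} + \frac{1}{5} \left(-2\right)\right) = \frac{3478 \left(\frac{22}{5} - \frac{2}{5}\right)}{85} = \frac{3478}{85} \cdot 4 = \frac{13912}{85}$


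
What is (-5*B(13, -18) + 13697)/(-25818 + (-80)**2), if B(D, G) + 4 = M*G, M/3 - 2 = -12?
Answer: -11017/19418 ≈ -0.56736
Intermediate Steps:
M = -30 (M = 6 + 3*(-12) = 6 - 36 = -30)
B(D, G) = -4 - 30*G
(-5*B(13, -18) + 13697)/(-25818 + (-80)**2) = (-5*(-4 - 30*(-18)) + 13697)/(-25818 + (-80)**2) = (-5*(-4 + 540) + 13697)/(-25818 + 6400) = (-5*536 + 13697)/(-19418) = (-2680 + 13697)*(-1/19418) = 11017*(-1/19418) = -11017/19418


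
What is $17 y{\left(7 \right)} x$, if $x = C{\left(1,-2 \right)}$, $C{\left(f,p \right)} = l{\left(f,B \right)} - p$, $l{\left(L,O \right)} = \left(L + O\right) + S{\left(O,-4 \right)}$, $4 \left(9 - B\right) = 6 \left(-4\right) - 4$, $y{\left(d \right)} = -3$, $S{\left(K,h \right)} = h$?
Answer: $-765$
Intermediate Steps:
$B = 16$ ($B = 9 - \frac{6 \left(-4\right) - 4}{4} = 9 - \frac{-24 - 4}{4} = 9 - -7 = 9 + 7 = 16$)
$l{\left(L,O \right)} = -4 + L + O$ ($l{\left(L,O \right)} = \left(L + O\right) - 4 = -4 + L + O$)
$C{\left(f,p \right)} = 12 + f - p$ ($C{\left(f,p \right)} = \left(-4 + f + 16\right) - p = \left(12 + f\right) - p = 12 + f - p$)
$x = 15$ ($x = 12 + 1 - -2 = 12 + 1 + 2 = 15$)
$17 y{\left(7 \right)} x = 17 \left(-3\right) 15 = \left(-51\right) 15 = -765$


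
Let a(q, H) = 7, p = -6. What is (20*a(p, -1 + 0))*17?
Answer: 2380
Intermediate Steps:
(20*a(p, -1 + 0))*17 = (20*7)*17 = 140*17 = 2380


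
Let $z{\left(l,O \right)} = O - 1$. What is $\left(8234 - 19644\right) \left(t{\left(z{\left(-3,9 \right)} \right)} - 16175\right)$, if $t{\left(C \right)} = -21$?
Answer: $184796360$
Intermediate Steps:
$z{\left(l,O \right)} = -1 + O$
$\left(8234 - 19644\right) \left(t{\left(z{\left(-3,9 \right)} \right)} - 16175\right) = \left(8234 - 19644\right) \left(-21 - 16175\right) = \left(-11410\right) \left(-16196\right) = 184796360$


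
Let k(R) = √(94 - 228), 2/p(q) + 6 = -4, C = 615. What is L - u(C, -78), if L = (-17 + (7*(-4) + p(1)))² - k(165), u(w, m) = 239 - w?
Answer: 60476/25 - I*√134 ≈ 2419.0 - 11.576*I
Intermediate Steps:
p(q) = -⅕ (p(q) = 2/(-6 - 4) = 2/(-10) = 2*(-⅒) = -⅕)
k(R) = I*√134 (k(R) = √(-134) = I*√134)
L = 51076/25 - I*√134 (L = (-17 + (7*(-4) - ⅕))² - I*√134 = (-17 + (-28 - ⅕))² - I*√134 = (-17 - 141/5)² - I*√134 = (-226/5)² - I*√134 = 51076/25 - I*√134 ≈ 2043.0 - 11.576*I)
L - u(C, -78) = (51076/25 - I*√134) - (239 - 1*615) = (51076/25 - I*√134) - (239 - 615) = (51076/25 - I*√134) - 1*(-376) = (51076/25 - I*√134) + 376 = 60476/25 - I*√134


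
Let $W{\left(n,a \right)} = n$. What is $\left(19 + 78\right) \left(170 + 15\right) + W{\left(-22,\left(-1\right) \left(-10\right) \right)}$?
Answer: $17923$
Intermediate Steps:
$\left(19 + 78\right) \left(170 + 15\right) + W{\left(-22,\left(-1\right) \left(-10\right) \right)} = \left(19 + 78\right) \left(170 + 15\right) - 22 = 97 \cdot 185 - 22 = 17945 - 22 = 17923$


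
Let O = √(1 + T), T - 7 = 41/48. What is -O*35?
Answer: -175*√51/12 ≈ -104.15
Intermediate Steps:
T = 377/48 (T = 7 + 41/48 = 377/48 ≈ 7.8542)
O = 5*√51/12 (O = √(1 + 377/48) = √(425/48) = 5*√51/12 ≈ 2.9756)
-O*35 = -5*√51/12*35 = -175*√51/12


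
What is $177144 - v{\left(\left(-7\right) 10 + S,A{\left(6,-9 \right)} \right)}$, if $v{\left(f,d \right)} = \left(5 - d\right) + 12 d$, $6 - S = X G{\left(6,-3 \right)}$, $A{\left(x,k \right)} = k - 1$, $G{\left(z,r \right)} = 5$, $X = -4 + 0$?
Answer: $177249$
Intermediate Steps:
$X = -4$
$A{\left(x,k \right)} = -1 + k$ ($A{\left(x,k \right)} = k - 1 = -1 + k$)
$S = 26$ ($S = 6 - \left(-4\right) 5 = 6 - -20 = 6 + 20 = 26$)
$v{\left(f,d \right)} = 5 + 11 d$
$177144 - v{\left(\left(-7\right) 10 + S,A{\left(6,-9 \right)} \right)} = 177144 - \left(5 + 11 \left(-1 - 9\right)\right) = 177144 - \left(5 + 11 \left(-10\right)\right) = 177144 - \left(5 - 110\right) = 177144 - -105 = 177144 + 105 = 177249$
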